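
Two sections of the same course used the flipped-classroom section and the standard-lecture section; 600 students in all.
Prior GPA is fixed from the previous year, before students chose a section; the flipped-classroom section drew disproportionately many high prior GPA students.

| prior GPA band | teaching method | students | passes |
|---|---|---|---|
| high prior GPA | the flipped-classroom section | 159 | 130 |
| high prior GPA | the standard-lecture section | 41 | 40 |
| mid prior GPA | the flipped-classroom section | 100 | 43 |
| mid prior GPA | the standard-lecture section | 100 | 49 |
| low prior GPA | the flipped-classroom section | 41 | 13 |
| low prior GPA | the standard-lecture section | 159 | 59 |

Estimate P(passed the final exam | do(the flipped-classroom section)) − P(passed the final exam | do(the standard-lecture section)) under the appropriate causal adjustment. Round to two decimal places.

-0.09

Within every prior GPA band level the standard-lecture section has the higher rate, yet pooled the flipped-classroom section does — Simpson's reversal.
Prior GPA band is set before the teaching method has any effect — it is not caused by the teaching method — and it independently drives the outcome. That makes it a confounder, so the causal comparison is within prior GPA band levels.
Adjusting over the population distribution of prior GPA band: 0.333·(0.818−0.976) + 0.333·(0.430−0.490) + 0.333·(0.317−0.371) = -0.091.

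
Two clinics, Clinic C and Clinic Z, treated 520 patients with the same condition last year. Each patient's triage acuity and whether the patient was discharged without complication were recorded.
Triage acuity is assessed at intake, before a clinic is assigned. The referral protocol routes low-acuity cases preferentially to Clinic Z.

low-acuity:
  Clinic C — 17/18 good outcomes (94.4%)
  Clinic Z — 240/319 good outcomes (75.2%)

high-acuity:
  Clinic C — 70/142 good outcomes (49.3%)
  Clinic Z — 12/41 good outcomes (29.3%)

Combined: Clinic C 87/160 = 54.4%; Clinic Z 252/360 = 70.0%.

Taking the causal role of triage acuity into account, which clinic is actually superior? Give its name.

Clinic C

Since triage acuity is a pre-existing factor (not a product of the clinic) and it affects the outcome on its own, it is a confounder. The stratified rates, not the pooled rate, identify the causal effect.
Within each level — low-acuity: 94.4% vs 75.2%; high-acuity: 49.3% vs 29.3% — Clinic C is higher every time.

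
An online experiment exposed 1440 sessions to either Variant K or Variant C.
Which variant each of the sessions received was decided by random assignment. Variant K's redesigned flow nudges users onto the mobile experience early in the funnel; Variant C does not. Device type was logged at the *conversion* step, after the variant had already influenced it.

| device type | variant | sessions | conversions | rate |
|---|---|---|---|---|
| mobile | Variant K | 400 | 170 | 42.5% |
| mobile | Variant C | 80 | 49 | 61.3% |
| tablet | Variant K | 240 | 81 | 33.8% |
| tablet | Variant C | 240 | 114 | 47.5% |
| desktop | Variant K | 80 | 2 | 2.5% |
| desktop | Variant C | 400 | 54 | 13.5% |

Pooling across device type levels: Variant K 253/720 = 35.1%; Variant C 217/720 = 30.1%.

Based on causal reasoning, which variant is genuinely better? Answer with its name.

Within every device type level Variant C has the higher rate, yet pooled Variant K does — Simpson's reversal.
Device type here is a post-treatment variable shaped by the variant; conditioning on it would introduce bias rather than remove it. The overall comparison is the causal one.
Pooled: Variant K 35.1% vs Variant C 30.1%; Variant K is higher overall.

Variant K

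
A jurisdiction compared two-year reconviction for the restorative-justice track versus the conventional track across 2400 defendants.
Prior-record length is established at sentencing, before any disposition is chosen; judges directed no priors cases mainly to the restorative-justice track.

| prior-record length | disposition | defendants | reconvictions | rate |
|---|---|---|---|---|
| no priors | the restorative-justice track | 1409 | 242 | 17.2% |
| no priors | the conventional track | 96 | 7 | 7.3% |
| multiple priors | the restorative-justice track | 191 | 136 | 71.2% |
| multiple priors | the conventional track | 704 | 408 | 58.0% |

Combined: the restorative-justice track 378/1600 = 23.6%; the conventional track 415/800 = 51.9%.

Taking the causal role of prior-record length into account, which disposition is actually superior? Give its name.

the conventional track

The prior-record length-specific comparison favours the conventional track throughout, but the pooled figures favour the restorative-justice track. The question is whether to condition on prior-record length.
Since prior-record length is a pre-existing factor (not a product of the disposition) and it affects the outcome on its own, it is a confounder. The stratified rates, not the pooled rate, identify the causal effect.
Within each level — no priors: 17.2% vs 7.3%; multiple priors: 71.2% vs 58.0% — the conventional track is lower every time.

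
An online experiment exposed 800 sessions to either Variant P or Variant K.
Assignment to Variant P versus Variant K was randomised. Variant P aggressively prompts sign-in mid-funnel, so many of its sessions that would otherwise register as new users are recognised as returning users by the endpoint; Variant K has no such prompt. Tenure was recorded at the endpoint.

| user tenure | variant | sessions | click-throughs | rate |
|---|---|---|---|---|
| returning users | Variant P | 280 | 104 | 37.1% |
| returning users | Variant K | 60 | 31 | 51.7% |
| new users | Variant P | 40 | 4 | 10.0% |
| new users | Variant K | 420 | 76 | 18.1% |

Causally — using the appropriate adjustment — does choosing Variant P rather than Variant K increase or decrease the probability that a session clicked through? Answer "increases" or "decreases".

increases

The distribution of user tenure is itself part of what the variant does — it is an intermediate outcome. Holding it fixed would remove that part of the effect; the total effect is the pooled difference.
Pooled: Variant P 33.8% vs Variant K 22.3%; Variant P is higher overall.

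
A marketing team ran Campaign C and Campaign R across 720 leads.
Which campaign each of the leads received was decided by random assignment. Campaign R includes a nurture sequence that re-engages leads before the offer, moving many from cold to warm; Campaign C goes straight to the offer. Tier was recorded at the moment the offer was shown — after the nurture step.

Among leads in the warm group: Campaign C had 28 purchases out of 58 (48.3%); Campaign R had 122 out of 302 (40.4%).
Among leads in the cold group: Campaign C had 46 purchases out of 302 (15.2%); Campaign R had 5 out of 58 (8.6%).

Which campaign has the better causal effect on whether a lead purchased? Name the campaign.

Campaign R

Engagement tier lies on the pathway campaign → engagement tier → outcome, so adjusting for it blocks the indirect effect. For the total causal effect of campaign, use the unadjusted pooled rates.
Pooled: Campaign C 20.6% vs Campaign R 35.3%; Campaign R is higher overall.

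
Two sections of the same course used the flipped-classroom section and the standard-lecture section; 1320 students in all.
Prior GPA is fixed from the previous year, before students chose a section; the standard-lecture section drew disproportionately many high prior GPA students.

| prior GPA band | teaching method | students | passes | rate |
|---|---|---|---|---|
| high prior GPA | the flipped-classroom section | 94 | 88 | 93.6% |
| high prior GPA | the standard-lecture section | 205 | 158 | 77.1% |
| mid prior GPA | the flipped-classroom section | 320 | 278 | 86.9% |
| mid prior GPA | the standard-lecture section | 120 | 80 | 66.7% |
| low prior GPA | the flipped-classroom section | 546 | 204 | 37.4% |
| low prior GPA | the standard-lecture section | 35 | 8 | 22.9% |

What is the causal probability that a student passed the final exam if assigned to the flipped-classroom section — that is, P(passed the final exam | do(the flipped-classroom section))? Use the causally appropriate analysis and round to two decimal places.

The prior GPA band-specific comparison favours the flipped-classroom section throughout, but the pooled figures favour the standard-lecture section. The question is whether to condition on prior GPA band.
Prior GPA band differs across teaching methods for reasons unrelated to any effect of the teaching method itself, and it separately predicts the outcome — a classic confounder. We must compare within prior GPA band levels.
Standardising the flipped-classroom section to the population prior GPA band mix: 0.227·88/94 + 0.333·278/320 + 0.440·204/546 = 0.666.

0.67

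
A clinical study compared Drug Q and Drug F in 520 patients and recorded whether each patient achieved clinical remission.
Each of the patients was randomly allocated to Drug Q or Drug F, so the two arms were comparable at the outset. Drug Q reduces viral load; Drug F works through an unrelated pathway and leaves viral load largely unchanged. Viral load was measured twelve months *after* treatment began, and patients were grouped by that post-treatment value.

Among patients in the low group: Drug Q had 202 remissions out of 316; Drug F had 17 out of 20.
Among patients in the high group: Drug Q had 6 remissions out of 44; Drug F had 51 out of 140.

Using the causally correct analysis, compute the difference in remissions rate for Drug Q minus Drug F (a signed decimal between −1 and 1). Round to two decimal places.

Viral load here is a post-treatment variable shaped by the drug; conditioning on it would introduce bias rather than remove it. The overall comparison is the causal one.
The causal difference is the pooled difference: 0.578 − 0.425 = +0.153.

+0.15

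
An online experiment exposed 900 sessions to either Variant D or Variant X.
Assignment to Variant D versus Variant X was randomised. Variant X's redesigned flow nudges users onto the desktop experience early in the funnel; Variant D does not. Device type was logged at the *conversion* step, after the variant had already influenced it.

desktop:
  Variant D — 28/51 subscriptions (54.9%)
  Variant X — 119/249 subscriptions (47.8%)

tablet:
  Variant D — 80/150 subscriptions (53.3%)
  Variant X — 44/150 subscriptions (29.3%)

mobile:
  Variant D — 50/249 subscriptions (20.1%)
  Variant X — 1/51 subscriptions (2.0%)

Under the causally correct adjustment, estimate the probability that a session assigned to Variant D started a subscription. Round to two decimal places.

The stratified and pooled comparisons disagree (Variant D wins within each device type; Variant X wins overall), so the answer turns on the causal role of device type.
Device type is downstream of the variant. One should not condition on a consequence of treatment, so the overall rates are the right comparison.
So P(outcome | do(Variant D)) is just the pooled rate for Variant D: 158/450 = 0.351.

0.35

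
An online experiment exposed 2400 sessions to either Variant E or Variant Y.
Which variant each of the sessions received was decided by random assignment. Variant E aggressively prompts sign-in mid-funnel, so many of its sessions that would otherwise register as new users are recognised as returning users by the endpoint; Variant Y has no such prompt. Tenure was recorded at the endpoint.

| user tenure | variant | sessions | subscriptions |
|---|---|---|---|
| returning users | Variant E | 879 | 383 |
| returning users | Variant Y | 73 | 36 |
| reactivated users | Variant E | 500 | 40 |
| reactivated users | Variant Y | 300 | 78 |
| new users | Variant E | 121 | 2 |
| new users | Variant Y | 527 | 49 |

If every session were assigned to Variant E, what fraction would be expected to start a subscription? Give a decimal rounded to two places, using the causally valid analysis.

The distribution of user tenure is itself part of what the variant does — it is an intermediate outcome. Holding it fixed would remove that part of the effect; the total effect is the pooled difference.
So P(outcome | do(Variant E)) is just the pooled rate for Variant E: 425/1500 = 0.283.

0.28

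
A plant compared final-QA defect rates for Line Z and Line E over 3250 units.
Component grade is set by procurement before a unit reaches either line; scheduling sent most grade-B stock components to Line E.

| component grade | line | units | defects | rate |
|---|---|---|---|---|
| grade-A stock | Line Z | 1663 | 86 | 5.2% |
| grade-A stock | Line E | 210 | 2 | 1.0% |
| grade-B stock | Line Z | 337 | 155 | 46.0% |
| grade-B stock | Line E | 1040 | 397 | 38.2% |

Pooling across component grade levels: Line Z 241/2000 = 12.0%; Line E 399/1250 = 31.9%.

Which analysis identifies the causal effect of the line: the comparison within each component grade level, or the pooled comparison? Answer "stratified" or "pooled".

stratified

Component grade is set before the line has any effect — it is not caused by the line — and it independently drives the outcome. That makes it a confounder, so the causal comparison is within component grade levels.
Within each level — grade-A stock: 5.2% vs 1.0%; grade-B stock: 46.0% vs 38.2% — Line E is lower every time.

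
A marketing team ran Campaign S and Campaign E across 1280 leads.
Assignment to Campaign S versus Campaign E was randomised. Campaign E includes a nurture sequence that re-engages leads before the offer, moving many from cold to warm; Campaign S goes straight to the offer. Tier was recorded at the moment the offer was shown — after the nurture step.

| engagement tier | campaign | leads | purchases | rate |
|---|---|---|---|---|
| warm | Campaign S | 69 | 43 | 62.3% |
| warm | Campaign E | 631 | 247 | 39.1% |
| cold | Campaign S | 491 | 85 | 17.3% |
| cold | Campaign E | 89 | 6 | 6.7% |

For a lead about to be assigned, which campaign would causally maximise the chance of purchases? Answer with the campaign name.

Campaign E

Campaign S is higher inside every engagement tier stratum but Campaign E is higher in aggregate. Whether to stratify depends on how engagement tier relates to the campaign.
Engagement tier here is a post-treatment variable shaped by the campaign; conditioning on it would introduce bias rather than remove it. The overall comparison is the causal one.
Pooled: Campaign S 22.9% vs Campaign E 35.1%; Campaign E is higher overall.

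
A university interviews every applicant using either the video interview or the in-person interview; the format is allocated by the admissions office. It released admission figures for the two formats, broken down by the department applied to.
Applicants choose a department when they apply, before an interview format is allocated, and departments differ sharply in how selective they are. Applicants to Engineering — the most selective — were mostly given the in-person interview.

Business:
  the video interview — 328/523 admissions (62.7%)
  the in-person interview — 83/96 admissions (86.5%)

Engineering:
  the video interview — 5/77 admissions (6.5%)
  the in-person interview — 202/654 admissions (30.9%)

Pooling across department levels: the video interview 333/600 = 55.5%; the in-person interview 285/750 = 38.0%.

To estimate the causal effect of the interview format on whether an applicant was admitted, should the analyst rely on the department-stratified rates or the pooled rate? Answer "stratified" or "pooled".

The stratified and pooled comparisons disagree (the in-person interview wins within each department; the video interview wins overall), so the answer turns on the causal role of department.
Department differs across interview formats for reasons unrelated to any effect of the interview format itself, and it separately predicts the outcome — a classic confounder. We must compare within department levels.
Within each level — Business: 62.7% vs 86.5%; Engineering: 6.5% vs 30.9% — the in-person interview is higher every time.

stratified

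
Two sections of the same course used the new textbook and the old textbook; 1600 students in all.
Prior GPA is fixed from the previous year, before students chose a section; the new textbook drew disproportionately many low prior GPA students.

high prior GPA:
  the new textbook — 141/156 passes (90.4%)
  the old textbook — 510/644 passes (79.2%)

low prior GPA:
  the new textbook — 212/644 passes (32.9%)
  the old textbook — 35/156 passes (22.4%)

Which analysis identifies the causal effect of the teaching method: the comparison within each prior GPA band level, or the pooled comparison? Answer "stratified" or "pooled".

stratified

Prior GPA band differs across teaching methods for reasons unrelated to any effect of the teaching method itself, and it separately predicts the outcome — a classic confounder. We must compare within prior GPA band levels.
Within each level — high prior GPA: 90.4% vs 79.2%; low prior GPA: 32.9% vs 22.4% — the new textbook is higher every time.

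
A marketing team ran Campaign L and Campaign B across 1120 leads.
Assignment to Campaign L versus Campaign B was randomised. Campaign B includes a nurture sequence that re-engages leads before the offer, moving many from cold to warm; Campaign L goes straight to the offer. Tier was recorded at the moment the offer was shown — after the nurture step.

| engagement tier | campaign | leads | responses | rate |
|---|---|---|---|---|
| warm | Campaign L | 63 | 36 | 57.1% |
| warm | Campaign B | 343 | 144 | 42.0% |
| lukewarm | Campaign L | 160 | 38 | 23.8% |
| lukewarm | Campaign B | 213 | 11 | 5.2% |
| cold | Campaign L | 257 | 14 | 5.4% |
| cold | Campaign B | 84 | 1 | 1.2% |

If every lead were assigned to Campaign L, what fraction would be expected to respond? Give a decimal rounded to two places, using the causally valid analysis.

0.18

Engagement tier here is a post-treatment variable shaped by the campaign; conditioning on it would introduce bias rather than remove it. The overall comparison is the causal one.
So P(outcome | do(Campaign L)) is just the pooled rate for Campaign L: 88/480 = 0.183.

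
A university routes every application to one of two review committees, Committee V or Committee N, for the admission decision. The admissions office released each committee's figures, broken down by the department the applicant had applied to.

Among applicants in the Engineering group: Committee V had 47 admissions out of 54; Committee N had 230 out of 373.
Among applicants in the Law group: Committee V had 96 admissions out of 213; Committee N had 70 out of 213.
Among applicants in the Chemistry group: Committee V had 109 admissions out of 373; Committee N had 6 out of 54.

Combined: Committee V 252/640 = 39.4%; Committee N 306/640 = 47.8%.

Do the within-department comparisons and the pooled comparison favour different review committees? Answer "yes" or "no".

Within each department level (Engineering 87.0% vs 61.7%; Law 45.1% vs 32.9%; Chemistry 29.2% vs 11.1%), Committee V has the higher rate every time. Pooled: 39.4% vs 47.8% — Committee N has the higher rate overall. The two comparisons disagree.

yes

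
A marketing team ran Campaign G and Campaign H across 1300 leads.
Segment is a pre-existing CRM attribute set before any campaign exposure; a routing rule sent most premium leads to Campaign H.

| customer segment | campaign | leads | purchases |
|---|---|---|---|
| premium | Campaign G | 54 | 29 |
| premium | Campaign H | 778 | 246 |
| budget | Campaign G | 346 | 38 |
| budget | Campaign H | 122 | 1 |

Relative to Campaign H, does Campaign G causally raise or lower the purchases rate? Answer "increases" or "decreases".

Customer segment satisfies the back-door criterion: it is not a descendant of the campaign, and it blocks the spurious path from campaign to outcome. Adjusting for it (i.e., using the within-customer segment rates) gives the causal effect.
Within each level — premium: 53.7% vs 31.6%; budget: 11.0% vs 0.8% — Campaign G is higher every time.

increases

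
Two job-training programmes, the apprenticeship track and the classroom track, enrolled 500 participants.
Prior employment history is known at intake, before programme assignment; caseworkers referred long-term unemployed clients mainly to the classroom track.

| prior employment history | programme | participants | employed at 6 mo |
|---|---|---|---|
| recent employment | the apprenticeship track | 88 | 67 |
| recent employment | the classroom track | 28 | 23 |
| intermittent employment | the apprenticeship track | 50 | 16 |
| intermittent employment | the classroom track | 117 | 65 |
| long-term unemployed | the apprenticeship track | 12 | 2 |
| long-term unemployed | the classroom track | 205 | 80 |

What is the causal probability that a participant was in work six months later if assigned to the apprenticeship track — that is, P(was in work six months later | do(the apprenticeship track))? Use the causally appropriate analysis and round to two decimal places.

The prior employment history-specific comparison favours the classroom track throughout, but the pooled figures favour the apprenticeship track. The question is whether to condition on prior employment history.
Here prior employment history is a common cause — it drives both which programme a case falls under and the outcome. The crude comparison mixes populations; the stratum-specific rates are the causally relevant ones.
Standardising the apprenticeship track to the population prior employment history mix: 0.232·67/88 + 0.334·16/50 + 0.434·2/12 = 0.356.

0.36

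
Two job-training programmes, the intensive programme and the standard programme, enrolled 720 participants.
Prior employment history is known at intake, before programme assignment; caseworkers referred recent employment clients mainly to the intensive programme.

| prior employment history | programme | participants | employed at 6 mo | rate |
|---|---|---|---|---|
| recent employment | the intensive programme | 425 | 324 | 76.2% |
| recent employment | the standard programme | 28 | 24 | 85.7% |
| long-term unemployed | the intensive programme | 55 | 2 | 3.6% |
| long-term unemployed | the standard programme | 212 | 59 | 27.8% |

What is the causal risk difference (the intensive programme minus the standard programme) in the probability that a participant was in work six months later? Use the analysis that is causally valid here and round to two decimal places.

-0.15

Prior employment history satisfies the back-door criterion: it is not a descendant of the programme, and it blocks the spurious path from programme to outcome. Adjusting for it (i.e., using the within-prior employment history rates) gives the causal effect.
Adjusting over the population distribution of prior employment history: 0.629·(0.762−0.857) + 0.371·(0.036−0.278) = -0.149.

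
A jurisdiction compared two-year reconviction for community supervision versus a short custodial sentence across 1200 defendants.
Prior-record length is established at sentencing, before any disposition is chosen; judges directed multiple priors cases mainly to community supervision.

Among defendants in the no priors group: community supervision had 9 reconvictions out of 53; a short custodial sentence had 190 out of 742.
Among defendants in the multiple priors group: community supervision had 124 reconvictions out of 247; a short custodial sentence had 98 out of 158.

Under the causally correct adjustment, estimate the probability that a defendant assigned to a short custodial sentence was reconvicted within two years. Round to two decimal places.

0.38

Prior-record length satisfies the back-door criterion: it is not a descendant of the disposition, and it blocks the spurious path from disposition to outcome. Adjusting for it (i.e., using the within-prior-record length rates) gives the causal effect.
Standardising a short custodial sentence to the population prior-record length mix: 0.662·190/742 + 0.338·98/158 = 0.379.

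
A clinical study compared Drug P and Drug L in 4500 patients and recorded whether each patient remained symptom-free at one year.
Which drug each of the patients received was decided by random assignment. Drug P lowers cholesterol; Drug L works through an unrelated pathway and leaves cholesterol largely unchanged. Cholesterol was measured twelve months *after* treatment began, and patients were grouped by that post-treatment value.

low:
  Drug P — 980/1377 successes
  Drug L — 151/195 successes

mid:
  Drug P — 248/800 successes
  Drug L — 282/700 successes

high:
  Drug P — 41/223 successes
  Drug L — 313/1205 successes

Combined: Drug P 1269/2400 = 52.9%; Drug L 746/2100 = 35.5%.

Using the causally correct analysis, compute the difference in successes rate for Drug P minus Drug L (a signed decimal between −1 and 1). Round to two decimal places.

Within every cholesterol level Drug L has the higher rate, yet pooled Drug P does — Simpson's reversal.
Cholesterol here is a post-treatment variable shaped by the drug; conditioning on it would introduce bias rather than remove it. The overall comparison is the causal one.
The causal difference is the pooled difference: 0.529 − 0.355 = +0.174.

+0.17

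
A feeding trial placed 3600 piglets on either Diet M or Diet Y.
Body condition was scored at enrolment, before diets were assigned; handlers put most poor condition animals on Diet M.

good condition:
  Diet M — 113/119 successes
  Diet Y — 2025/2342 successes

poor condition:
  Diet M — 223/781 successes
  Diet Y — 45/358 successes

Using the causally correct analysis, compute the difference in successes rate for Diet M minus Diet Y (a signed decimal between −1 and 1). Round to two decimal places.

+0.11

Nothing the diet does changes starting body condition; the imbalance is an allocation artefact. With starting body condition also predicting the outcome, the pooled figure is confounded, and the within-stratum comparison is the causal one.
Adjusting over the population distribution of starting body condition: 0.684·(0.950−0.865) + 0.316·(0.286−0.126) = +0.109.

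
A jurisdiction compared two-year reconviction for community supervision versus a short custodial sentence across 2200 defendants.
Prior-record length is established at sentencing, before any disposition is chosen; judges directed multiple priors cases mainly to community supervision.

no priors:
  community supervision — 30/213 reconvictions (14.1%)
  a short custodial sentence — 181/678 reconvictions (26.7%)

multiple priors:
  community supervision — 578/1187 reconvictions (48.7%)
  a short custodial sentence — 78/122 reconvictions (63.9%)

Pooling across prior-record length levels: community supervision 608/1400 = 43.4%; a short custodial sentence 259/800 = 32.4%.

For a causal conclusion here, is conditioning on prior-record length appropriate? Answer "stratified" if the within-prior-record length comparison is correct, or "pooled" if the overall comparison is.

stratified

Within every prior-record length level community supervision has the lower rate, yet pooled a short custodial sentence does — Simpson's reversal.
Nothing the disposition does changes prior-record length; the imbalance is an allocation artefact. With prior-record length also predicting the outcome, the pooled figure is confounded, and the within-stratum comparison is the causal one.
Within each level — no priors: 14.1% vs 26.7%; multiple priors: 48.7% vs 63.9% — community supervision is lower every time.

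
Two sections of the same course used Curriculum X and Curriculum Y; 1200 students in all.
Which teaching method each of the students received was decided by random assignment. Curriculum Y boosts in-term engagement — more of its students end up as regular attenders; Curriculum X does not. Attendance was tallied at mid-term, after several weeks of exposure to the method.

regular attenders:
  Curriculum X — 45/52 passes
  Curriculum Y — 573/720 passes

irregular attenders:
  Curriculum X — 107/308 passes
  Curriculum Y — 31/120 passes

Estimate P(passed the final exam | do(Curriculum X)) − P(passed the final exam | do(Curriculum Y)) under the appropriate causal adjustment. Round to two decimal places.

-0.30

Within every mid-term attendance level Curriculum X has the higher rate, yet pooled Curriculum Y does — Simpson's reversal.
Because the teaching method influences mid-term attendance, mid-term attendance is a post-treatment mediator, not a confounder. Stratifying on it would bias the estimate; the causal effect is the crude pooled difference.
The causal difference is the pooled difference: 0.422 − 0.719 = -0.297.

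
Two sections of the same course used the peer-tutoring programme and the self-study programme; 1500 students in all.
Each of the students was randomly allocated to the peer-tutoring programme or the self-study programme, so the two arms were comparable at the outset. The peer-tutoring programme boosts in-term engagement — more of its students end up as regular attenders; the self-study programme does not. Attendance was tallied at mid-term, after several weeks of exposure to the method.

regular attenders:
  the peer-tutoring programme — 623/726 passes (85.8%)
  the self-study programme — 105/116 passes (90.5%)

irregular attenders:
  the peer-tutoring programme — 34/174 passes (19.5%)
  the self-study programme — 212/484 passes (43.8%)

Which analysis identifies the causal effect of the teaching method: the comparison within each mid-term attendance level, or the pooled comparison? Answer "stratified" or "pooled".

pooled

The stratified and pooled comparisons disagree (the self-study programme wins within each mid-term attendance; the peer-tutoring programme wins overall), so the answer turns on the causal role of mid-term attendance.
Because the teaching method influences mid-term attendance, mid-term attendance is a post-treatment mediator, not a confounder. Stratifying on it would bias the estimate; the causal effect is the crude pooled difference.
Pooled: the peer-tutoring programme 73.0% vs the self-study programme 52.8%; the peer-tutoring programme is higher overall.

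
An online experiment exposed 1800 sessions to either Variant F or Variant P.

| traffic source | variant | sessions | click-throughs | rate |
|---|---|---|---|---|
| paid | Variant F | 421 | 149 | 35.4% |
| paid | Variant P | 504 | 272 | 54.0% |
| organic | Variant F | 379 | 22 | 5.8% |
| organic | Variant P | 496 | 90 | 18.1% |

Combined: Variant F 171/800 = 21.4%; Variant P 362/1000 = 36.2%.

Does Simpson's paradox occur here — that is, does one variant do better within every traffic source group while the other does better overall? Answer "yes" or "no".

no

Within each traffic source level (paid 35.4% vs 54.0%; organic 5.8% vs 18.1%), Variant P has the higher rate every time. Pooled: 21.4% vs 36.2% — Variant P has the higher rate overall. They agree.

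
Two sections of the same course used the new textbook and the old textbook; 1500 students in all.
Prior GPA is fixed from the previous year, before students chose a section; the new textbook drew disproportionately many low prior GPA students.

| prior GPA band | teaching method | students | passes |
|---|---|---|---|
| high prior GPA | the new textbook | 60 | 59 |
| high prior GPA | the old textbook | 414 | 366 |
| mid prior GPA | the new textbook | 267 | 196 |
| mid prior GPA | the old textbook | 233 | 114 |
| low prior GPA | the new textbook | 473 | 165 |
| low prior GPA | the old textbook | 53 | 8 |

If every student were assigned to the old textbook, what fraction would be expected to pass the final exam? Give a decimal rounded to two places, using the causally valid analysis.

0.50

The prior GPA band-specific comparison favours the new textbook throughout, but the pooled figures favour the old textbook. The question is whether to condition on prior GPA band.
The imbalance in prior GPA band arose from how students were allocated, not from anything the teaching method did; and prior GPA band independently affects the outcome. The pooled gap is confounded — condition on prior GPA band.
Standardising the old textbook to the population prior GPA band mix: 0.316·366/414 + 0.333·114/233 + 0.351·8/53 = 0.495.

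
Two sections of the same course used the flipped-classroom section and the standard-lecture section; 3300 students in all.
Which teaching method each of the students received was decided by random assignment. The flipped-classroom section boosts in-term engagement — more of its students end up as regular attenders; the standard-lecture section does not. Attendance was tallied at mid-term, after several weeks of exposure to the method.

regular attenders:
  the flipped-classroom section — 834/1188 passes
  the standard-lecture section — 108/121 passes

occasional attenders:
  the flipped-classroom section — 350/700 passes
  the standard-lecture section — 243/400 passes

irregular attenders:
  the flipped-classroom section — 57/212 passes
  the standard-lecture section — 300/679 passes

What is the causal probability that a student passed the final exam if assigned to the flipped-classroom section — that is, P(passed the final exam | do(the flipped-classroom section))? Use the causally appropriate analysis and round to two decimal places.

The mid-term attendance-specific comparison favours the standard-lecture section throughout, but the pooled figures favour the flipped-classroom section. The question is whether to condition on mid-term attendance.
Mid-term attendance here is a post-treatment variable shaped by the teaching method; conditioning on it would introduce bias rather than remove it. The overall comparison is the causal one.
So P(outcome | do(the flipped-classroom section)) is just the pooled rate for the flipped-classroom section: 1241/2100 = 0.591.

0.59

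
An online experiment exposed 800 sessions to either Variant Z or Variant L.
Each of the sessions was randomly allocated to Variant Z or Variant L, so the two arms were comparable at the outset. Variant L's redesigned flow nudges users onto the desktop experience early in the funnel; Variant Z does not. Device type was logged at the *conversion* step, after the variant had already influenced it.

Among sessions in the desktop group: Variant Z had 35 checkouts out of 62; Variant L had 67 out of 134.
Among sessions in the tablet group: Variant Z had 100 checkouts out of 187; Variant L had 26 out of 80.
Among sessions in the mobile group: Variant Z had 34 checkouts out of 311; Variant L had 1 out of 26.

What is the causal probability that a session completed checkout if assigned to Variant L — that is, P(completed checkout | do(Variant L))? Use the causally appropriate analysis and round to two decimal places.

0.39

Device type is downstream of the variant. One should not condition on a consequence of treatment, so the overall rates are the right comparison.
So P(outcome | do(Variant L)) is just the pooled rate for Variant L: 94/240 = 0.392.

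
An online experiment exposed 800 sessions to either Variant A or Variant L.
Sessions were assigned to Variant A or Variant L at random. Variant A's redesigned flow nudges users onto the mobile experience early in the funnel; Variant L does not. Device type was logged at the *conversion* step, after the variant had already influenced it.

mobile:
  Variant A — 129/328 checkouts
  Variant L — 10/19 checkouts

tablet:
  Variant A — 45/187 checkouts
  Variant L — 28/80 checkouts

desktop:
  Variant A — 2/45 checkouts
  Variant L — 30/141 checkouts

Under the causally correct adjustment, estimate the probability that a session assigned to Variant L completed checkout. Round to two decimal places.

The stratified and pooled comparisons disagree (Variant L wins within each device type; Variant A wins overall), so the answer turns on the causal role of device type.
Because the variant influences device type, device type is a post-treatment mediator, not a confounder. Stratifying on it would bias the estimate; the causal effect is the crude pooled difference.
So P(outcome | do(Variant L)) is just the pooled rate for Variant L: 68/240 = 0.283.

0.28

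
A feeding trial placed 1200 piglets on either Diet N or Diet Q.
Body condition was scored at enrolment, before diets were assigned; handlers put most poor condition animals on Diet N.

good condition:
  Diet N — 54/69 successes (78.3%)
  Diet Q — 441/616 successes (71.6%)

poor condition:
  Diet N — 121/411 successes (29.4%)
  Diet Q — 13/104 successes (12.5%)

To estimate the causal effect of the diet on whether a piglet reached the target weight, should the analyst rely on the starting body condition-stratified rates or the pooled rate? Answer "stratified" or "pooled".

stratified

Nothing the diet does changes starting body condition; the imbalance is an allocation artefact. With starting body condition also predicting the outcome, the pooled figure is confounded, and the within-stratum comparison is the causal one.
Within each level — good condition: 78.3% vs 71.6%; poor condition: 29.4% vs 12.5% — Diet N is higher every time.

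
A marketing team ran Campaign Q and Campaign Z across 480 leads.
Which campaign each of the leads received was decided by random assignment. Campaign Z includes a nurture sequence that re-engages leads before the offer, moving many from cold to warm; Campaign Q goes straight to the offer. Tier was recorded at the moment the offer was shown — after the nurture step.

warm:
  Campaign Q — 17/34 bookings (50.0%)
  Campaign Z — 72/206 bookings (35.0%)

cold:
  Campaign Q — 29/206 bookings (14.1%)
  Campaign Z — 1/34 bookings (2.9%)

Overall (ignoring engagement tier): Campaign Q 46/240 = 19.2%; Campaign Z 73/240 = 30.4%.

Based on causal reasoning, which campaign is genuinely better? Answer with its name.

Campaign Z

The stratified and pooled comparisons disagree (Campaign Q wins within each engagement tier; Campaign Z wins overall), so the answer turns on the causal role of engagement tier.
Engagement tier is recorded after the campaign and is itself shifted by it — it sits on the causal path from campaign to outcome. Conditioning on a mediator would strip out part of the effect we want; the pooled comparison gives the total causal effect.
Pooled: Campaign Q 19.2% vs Campaign Z 30.4%; Campaign Z is higher overall.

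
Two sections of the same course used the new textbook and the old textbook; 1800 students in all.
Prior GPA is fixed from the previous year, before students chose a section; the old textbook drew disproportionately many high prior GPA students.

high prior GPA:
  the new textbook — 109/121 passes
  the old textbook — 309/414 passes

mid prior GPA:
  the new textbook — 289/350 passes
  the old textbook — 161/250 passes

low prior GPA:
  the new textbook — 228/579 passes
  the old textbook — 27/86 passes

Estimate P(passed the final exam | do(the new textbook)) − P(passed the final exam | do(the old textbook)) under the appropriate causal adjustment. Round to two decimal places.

+0.14

The stratified and pooled comparisons disagree (the new textbook wins within each prior GPA band; the old textbook wins overall), so the answer turns on the causal role of prior GPA band.
Prior GPA band is set before the teaching method has any effect — it is not caused by the teaching method — and it independently drives the outcome. That makes it a confounder, so the causal comparison is within prior GPA band levels.
Adjusting over the population distribution of prior GPA band: 0.297·(0.901−0.746) + 0.333·(0.826−0.644) + 0.369·(0.394−0.314) = +0.136.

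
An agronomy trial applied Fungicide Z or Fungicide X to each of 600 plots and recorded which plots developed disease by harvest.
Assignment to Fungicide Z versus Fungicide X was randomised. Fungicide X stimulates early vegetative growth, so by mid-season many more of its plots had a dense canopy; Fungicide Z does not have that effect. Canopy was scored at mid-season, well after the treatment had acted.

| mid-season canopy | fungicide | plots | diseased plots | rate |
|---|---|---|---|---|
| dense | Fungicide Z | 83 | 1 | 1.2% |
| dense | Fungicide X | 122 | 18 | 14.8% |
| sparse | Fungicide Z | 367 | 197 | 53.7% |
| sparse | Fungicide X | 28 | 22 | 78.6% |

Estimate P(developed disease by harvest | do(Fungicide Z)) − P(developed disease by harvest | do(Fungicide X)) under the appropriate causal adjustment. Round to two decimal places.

The mid-season canopy-specific comparison favours Fungicide Z throughout, but the pooled figures favour Fungicide X. The question is whether to condition on mid-season canopy.
Mid-season canopy lies on the pathway fungicide → mid-season canopy → outcome, so adjusting for it blocks the indirect effect. For the total causal effect of fungicide, use the unadjusted pooled rates.
The causal difference is the pooled difference: 0.440 − 0.267 = +0.173.

+0.17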